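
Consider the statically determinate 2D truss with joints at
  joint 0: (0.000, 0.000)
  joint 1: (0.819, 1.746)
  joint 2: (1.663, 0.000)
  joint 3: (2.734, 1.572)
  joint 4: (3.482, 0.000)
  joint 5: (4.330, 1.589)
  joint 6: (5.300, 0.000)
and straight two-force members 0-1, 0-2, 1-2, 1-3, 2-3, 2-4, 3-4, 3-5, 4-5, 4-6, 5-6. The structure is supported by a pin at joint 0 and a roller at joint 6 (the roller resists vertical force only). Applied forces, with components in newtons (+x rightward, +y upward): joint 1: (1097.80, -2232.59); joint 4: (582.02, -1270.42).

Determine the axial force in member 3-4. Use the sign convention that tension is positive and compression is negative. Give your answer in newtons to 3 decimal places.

-320.894

N=7 nodes, M=11 members, R=3 reactions → 2N=14, M+R=14
member 0 (0-1): L=1.9285, (cx,cy)=(0.4247,0.9053)
member 1 (0-2): L=1.6630, (cx,cy)=(1.0000,0.0000)
member 2 (1-2): L=1.9393, (cx,cy)=(0.4352,-0.9003)
member 3 (1-3): L=1.9229, (cx,cy)=(0.9959,-0.0905)
member 4 (2-3): L=1.9022, (cx,cy)=(0.5630,0.8264)
member 5 (2-4): L=1.8190, (cx,cy)=(1.0000,0.0000)
member 6 (3-4): L=1.7409, (cx,cy)=(0.4297,-0.9030)
member 7 (3-5): L=1.5961, (cx,cy)=(0.9999,0.0107)
member 8 (4-5): L=1.8011, (cx,cy)=(0.4708,0.8822)
member 9 (4-6): L=1.8180, (cx,cy)=(1.0000,0.0000)
member 10 (5-6): L=1.8617, (cx,cy)=(0.5210,-0.8535)
solve A·x = −loads:
  F[0-1] = -2166.8128 N (compression)
  F[0-2] = +2600.0069 N (tension)
  F[1-2] = -101.6693 N (compression)
  F[1-3] = -1981.8700 N (compression)
  F[2-3] = +110.7608 N (tension)
  F[2-4] = +2493.3962 N (tension)
  F[3-4] = -320.8942 N (compression)
  F[3-5] = -1773.5995 N (compression)
  F[4-5] = +1768.4545 N (tension)
  F[4-6] = +940.8774 N (tension)
  F[5-6] = -1805.7780 N (compression)
  Rx@0 = -1679.8200 N
  Ry@0 = +1961.7171 N
  Ry@6 = +1541.2929 N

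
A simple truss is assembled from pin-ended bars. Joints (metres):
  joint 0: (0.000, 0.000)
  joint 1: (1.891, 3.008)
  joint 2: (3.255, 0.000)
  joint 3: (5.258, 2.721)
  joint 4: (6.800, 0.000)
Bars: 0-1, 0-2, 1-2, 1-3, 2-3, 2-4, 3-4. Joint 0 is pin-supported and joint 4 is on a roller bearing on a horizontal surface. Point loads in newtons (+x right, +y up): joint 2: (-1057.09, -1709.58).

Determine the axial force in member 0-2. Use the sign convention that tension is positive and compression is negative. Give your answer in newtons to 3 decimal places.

N=5 nodes, M=7 members, R=3 reactions → 2N=10, M+R=10
member 0 (0-1): L=3.5530, (cx,cy)=(0.5322,0.8466)
member 1 (0-2): L=3.2550, (cx,cy)=(1.0000,0.0000)
member 2 (1-2): L=3.3028, (cx,cy)=(0.4130,-0.9107)
member 3 (1-3): L=3.3792, (cx,cy)=(0.9964,-0.0849)
member 4 (2-3): L=3.3787, (cx,cy)=(0.5928,0.8053)
member 5 (2-4): L=3.5450, (cx,cy)=(1.0000,0.0000)
member 6 (3-4): L=3.1276, (cx,cy)=(0.4930,-0.8700)
solve A·x = −loads:
  F[0-1] = -1052.7287 N (compression)
  F[0-2] = -496.8031 N (compression)
  F[1-2] = +1072.4874 N (tension)
  F[1-3] = -1006.8423 N (compression)
  F[2-3] = +909.9656 N (tension)
  F[2-4] = +463.7536 N (tension)
  F[3-4] = -940.6066 N (compression)
  Rx@0 = +1057.0900 N
  Ry@0 = +891.2443 N
  Ry@4 = +818.3357 N

-496.803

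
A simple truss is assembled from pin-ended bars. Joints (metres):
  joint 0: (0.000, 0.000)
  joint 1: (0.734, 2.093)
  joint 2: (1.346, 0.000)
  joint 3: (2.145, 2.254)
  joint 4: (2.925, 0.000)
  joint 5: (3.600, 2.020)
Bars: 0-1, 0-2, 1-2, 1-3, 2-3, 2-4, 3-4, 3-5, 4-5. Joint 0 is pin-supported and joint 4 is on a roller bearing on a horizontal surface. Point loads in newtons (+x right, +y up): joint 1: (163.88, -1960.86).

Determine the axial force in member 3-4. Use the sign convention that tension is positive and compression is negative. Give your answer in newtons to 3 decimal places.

-644.776

N=6 nodes, M=9 members, R=3 reactions → 2N=12, M+R=12
member 0 (0-1): L=2.2180, (cx,cy)=(0.3309,0.9437)
member 1 (0-2): L=1.3460, (cx,cy)=(1.0000,0.0000)
member 2 (1-2): L=2.1806, (cx,cy)=(0.2807,-0.9598)
member 3 (1-3): L=1.4202, (cx,cy)=(0.9936,0.1134)
member 4 (2-3): L=2.3914, (cx,cy)=(0.3341,0.9425)
member 5 (2-4): L=1.5790, (cx,cy)=(1.0000,0.0000)
member 6 (3-4): L=2.3851, (cx,cy)=(0.3270,-0.9450)
member 7 (3-5): L=1.4737, (cx,cy)=(0.9873,-0.1588)
member 8 (4-5): L=2.1298, (cx,cy)=(0.3169,0.9484)
solve A·x = −loads:
  F[0-1] = -1432.2365 N (compression)
  F[0-2] = +637.8540 N (tension)
  F[1-2] = -687.7217 N (compression)
  F[1-3] = -447.7304 N (compression)
  F[2-3] = +700.3270 N (tension)
  F[2-4] = +210.8574 N (tension)
  F[3-4] = -644.7762 N (compression)
  F[3-5] = +0.0000 N (tension)
  F[4-5] = -0.0000 N (compression)
  Rx@0 = -163.8800 N
  Ry@0 = +1351.5362 N
  Ry@4 = +609.3238 N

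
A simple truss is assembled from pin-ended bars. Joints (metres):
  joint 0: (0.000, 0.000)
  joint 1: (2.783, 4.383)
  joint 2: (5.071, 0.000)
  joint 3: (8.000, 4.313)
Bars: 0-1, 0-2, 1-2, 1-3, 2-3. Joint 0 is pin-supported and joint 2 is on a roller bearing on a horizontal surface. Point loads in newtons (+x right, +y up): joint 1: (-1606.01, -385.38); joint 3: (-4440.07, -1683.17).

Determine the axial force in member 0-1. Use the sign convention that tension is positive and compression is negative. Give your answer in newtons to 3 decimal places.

N=4 nodes, M=5 members, R=3 reactions → 2N=8, M+R=8
member 0 (0-1): L=5.1919, (cx,cy)=(0.5360,0.8442)
member 1 (0-2): L=5.0710, (cx,cy)=(1.0000,0.0000)
member 2 (1-2): L=4.9443, (cx,cy)=(0.4628,-0.8865)
member 3 (1-3): L=5.2175, (cx,cy)=(0.9999,-0.0134)
member 4 (2-3): L=5.2135, (cx,cy)=(0.5618,0.8273)
solve A·x = −loads:
  F[0-1] = -5171.9734 N (compression)
  F[0-2] = -3273.7587 N (compression)
  F[1-2] = +4540.0045 N (tension)
  F[1-3] = -3267.5357 N (compression)
  F[2-3] = -2087.6029 N (compression)
  Rx@0 = +6046.0800 N
  Ry@0 = +4366.1819 N
  Ry@2 = -2297.6319 N

-5171.973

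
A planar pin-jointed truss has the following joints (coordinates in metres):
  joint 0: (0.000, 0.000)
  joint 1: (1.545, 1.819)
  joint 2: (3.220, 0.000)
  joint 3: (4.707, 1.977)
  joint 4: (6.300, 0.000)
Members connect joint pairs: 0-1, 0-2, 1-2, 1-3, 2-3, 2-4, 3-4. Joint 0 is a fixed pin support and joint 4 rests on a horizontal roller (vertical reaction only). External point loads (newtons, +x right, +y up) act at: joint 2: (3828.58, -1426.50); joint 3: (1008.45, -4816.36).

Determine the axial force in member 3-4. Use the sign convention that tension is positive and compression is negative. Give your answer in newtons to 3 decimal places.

-5964.077

N=5 nodes, M=7 members, R=3 reactions → 2N=10, M+R=10
member 0 (0-1): L=2.3866, (cx,cy)=(0.6474,0.7622)
member 1 (0-2): L=3.2200, (cx,cy)=(1.0000,0.0000)
member 2 (1-2): L=2.4727, (cx,cy)=(0.6774,-0.7356)
member 3 (1-3): L=3.1659, (cx,cy)=(0.9988,0.0499)
member 4 (2-3): L=2.4738, (cx,cy)=(0.6011,0.7992)
member 5 (2-4): L=3.0800, (cx,cy)=(1.0000,0.0000)
member 6 (3-4): L=2.5389, (cx,cy)=(0.6274,-0.7787)
solve A·x = −loads:
  F[0-1] = -2097.6620 N (compression)
  F[0-2] = +6194.9906 N (tension)
  F[1-2] = +1989.5894 N (tension)
  F[1-3] = -2709.0630 N (compression)
  F[2-3] = -46.4117 N (compression)
  F[2-4] = +3742.0353 N (tension)
  F[3-4] = -5964.0771 N (compression)
  Rx@0 = -4837.0300 N
  Ry@0 = +1598.7898 N
  Ry@4 = +4644.0702 N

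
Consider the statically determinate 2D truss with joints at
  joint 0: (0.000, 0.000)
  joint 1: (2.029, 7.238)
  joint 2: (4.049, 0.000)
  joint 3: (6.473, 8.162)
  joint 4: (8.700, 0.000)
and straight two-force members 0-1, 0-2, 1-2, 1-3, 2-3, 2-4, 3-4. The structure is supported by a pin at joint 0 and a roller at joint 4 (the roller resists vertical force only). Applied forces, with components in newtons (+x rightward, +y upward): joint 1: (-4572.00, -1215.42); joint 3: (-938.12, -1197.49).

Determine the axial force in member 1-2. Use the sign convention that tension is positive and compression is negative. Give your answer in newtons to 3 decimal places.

N=5 nodes, M=7 members, R=3 reactions → 2N=10, M+R=10
member 0 (0-1): L=7.5170, (cx,cy)=(0.2699,0.9629)
member 1 (0-2): L=4.0490, (cx,cy)=(1.0000,0.0000)
member 2 (1-2): L=7.5146, (cx,cy)=(0.2688,-0.9632)
member 3 (1-3): L=4.5390, (cx,cy)=(0.9791,0.2036)
member 4 (2-3): L=8.5143, (cx,cy)=(0.2847,0.9586)
member 5 (2-4): L=4.6510, (cx,cy)=(1.0000,0.0000)
member 6 (3-4): L=8.4604, (cx,cy)=(0.2632,-0.9647)
solve A·x = −loads:
  F[0-1] = -6150.5876 N (compression)
  F[0-2] = -3849.9470 N (compression)
  F[1-2] = +5212.8189 N (tension)
  F[1-3] = +1542.8730 N (tension)
  F[2-3] = -5237.6985 N (compression)
  F[2-4] = -957.5344 N (compression)
  F[3-4] = +3637.6697 N (tension)
  Rx@0 = +5510.1200 N
  Ry@0 = +5922.2929 N
  Ry@4 = -3509.3829 N

5212.819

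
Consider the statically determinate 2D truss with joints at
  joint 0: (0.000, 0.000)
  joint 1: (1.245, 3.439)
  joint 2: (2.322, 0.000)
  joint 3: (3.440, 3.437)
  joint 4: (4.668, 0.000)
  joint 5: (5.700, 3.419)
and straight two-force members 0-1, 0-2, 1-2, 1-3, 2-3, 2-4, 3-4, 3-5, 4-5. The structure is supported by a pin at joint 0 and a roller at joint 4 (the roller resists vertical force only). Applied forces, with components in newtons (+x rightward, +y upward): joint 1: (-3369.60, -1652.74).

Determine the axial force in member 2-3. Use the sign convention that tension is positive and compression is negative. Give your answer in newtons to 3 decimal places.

N=6 nodes, M=9 members, R=3 reactions → 2N=12, M+R=12
member 0 (0-1): L=3.6574, (cx,cy)=(0.3404,0.9403)
member 1 (0-2): L=2.3220, (cx,cy)=(1.0000,0.0000)
member 2 (1-2): L=3.6037, (cx,cy)=(0.2989,-0.9543)
member 3 (1-3): L=2.1950, (cx,cy)=(1.0000,-0.0009)
member 4 (2-3): L=3.6143, (cx,cy)=(0.3093,0.9510)
member 5 (2-4): L=2.3460, (cx,cy)=(1.0000,0.0000)
member 6 (3-4): L=3.6498, (cx,cy)=(0.3365,-0.9417)
member 7 (3-5): L=2.2601, (cx,cy)=(1.0000,-0.0080)
member 8 (4-5): L=3.5714, (cx,cy)=(0.2890,0.9573)
solve A·x = −loads:
  F[0-1] = -3929.0275 N (compression)
  F[0-2] = -2032.1450 N (compression)
  F[1-2] = +2138.0913 N (tension)
  F[1-3] = +1393.1566 N (tension)
  F[2-3] = -2145.6062 N (compression)
  F[2-4] = -729.4555 N (compression)
  F[3-4] = +2168.0440 N (tension)
  F[3-5] = -0.0000 N (compression)
  F[4-5] = +0.0000 N (tension)
  Rx@0 = +3369.6000 N
  Ry@0 = +3694.3838 N
  Ry@4 = -2041.6438 N

-2145.606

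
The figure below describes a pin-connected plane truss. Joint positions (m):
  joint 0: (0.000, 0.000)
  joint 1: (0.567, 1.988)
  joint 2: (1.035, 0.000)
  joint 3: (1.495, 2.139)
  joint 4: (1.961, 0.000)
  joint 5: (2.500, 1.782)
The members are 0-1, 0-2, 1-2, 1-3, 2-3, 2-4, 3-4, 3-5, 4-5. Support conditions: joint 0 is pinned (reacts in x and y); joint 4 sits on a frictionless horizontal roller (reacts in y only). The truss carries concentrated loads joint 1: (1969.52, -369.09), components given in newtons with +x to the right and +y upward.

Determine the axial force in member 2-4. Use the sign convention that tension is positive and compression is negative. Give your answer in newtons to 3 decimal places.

458.234

N=6 nodes, M=9 members, R=3 reactions → 2N=12, M+R=12
member 0 (0-1): L=2.0673, (cx,cy)=(0.2743,0.9617)
member 1 (0-2): L=1.0350, (cx,cy)=(1.0000,0.0000)
member 2 (1-2): L=2.0423, (cx,cy)=(0.2291,-0.9734)
member 3 (1-3): L=0.9402, (cx,cy)=(0.9870,0.1606)
member 4 (2-3): L=2.1879, (cx,cy)=(0.2102,0.9776)
member 5 (2-4): L=0.9260, (cx,cy)=(1.0000,0.0000)
member 6 (3-4): L=2.1892, (cx,cy)=(0.2129,-0.9771)
member 7 (3-5): L=1.0665, (cx,cy)=(0.9423,-0.3347)
member 8 (4-5): L=1.8617, (cx,cy)=(0.2895,0.9572)
solve A·x = −loads:
  F[0-1] = +1803.4237 N (tension)
  F[0-2] = +1474.8880 N (tension)
  F[1-2] = -2318.5858 N (compression)
  F[1-3] = -955.9973 N (compression)
  F[2-3] = +2308.4903 N (tension)
  F[2-4] = +458.2345 N (tension)
  F[3-4] = -2152.6919 N (compression)
  F[3-5] = -0.0000 N (tension)
  F[4-5] = +0.0000 N (tension)
  Rx@0 = -1969.5200 N
  Ry@0 = -1734.2653 N
  Ry@4 = +2103.3553 N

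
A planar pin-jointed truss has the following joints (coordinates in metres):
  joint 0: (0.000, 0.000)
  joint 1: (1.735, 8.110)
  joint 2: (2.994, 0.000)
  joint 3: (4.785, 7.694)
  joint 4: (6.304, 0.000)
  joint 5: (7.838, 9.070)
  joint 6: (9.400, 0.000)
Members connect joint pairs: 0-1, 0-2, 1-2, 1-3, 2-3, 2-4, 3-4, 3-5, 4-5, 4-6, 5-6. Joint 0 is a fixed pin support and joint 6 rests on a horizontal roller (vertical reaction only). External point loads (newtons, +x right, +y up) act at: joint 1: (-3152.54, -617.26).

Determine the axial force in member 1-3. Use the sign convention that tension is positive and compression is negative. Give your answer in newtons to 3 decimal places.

2122.428

N=7 nodes, M=11 members, R=3 reactions → 2N=14, M+R=14
member 0 (0-1): L=8.2935, (cx,cy)=(0.2092,0.9779)
member 1 (0-2): L=2.9940, (cx,cy)=(1.0000,0.0000)
member 2 (1-2): L=8.2071, (cx,cy)=(0.1534,-0.9882)
member 3 (1-3): L=3.0782, (cx,cy)=(0.9908,-0.1351)
member 4 (2-3): L=7.8997, (cx,cy)=(0.2267,0.9740)
member 5 (2-4): L=3.3100, (cx,cy)=(1.0000,0.0000)
member 6 (3-4): L=7.8425, (cx,cy)=(0.1937,-0.9811)
member 7 (3-5): L=3.3488, (cx,cy)=(0.9117,0.4109)
member 8 (4-5): L=9.1988, (cx,cy)=(0.1668,0.9860)
member 9 (4-6): L=3.0960, (cx,cy)=(1.0000,0.0000)
member 10 (5-6): L=9.2035, (cx,cy)=(0.1697,-0.9855)
solve A·x = −loads:
  F[0-1] = -3296.1683 N (compression)
  F[0-2] = -2462.9826 N (compression)
  F[1-2] = +2346.9230 N (tension)
  F[1-3] = +2122.4283 N (tension)
  F[2-3] = -2381.1478 N (compression)
  F[2-4] = -1563.1101 N (compression)
  F[3-4] = +3098.6528 N (tension)
  F[3-5] = +1056.2229 N (tension)
  F[4-5] = -3083.1463 N (compression)
  F[4-6] = -448.7906 N (compression)
  F[5-6] = +2644.3359 N (tension)
  Rx@0 = +3152.5400 N
  Ry@0 = +3223.2338 N
  Ry@6 = -2605.9738 N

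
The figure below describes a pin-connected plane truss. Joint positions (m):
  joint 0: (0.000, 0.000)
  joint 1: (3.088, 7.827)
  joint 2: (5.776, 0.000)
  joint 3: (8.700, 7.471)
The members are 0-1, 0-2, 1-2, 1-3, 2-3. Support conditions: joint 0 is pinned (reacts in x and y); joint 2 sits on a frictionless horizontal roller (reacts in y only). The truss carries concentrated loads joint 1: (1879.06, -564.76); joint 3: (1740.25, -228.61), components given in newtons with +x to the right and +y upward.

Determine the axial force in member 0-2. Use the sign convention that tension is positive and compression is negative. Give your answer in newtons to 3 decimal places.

1784.683

N=4 nodes, M=5 members, R=3 reactions → 2N=8, M+R=8
member 0 (0-1): L=8.4141, (cx,cy)=(0.3670,0.9302)
member 1 (0-2): L=5.7760, (cx,cy)=(1.0000,0.0000)
member 2 (1-2): L=8.2757, (cx,cy)=(0.3248,-0.9458)
member 3 (1-3): L=5.6233, (cx,cy)=(0.9980,-0.0633)
member 4 (2-3): L=8.0228, (cx,cy)=(0.3645,0.9312)
solve A·x = −loads:
  F[0-1] = +4998.9628 N (tension)
  F[0-2] = +1784.6833 N (tension)
  F[1-2] = -5633.6052 N (compression)
  F[1-3] = +1788.9853 N (tension)
  F[2-3] = -123.8726 N (compression)
  Rx@0 = -3619.3100 N
  Ry@0 = -4650.1370 N
  Ry@2 = +5443.5070 N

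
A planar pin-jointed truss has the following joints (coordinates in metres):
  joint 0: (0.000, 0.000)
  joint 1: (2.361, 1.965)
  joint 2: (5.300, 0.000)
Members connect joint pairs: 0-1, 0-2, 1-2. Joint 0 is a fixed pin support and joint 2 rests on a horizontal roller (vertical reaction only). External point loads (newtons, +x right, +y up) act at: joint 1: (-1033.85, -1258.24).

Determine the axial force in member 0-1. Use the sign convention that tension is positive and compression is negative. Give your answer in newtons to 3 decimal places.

N=3 nodes, M=3 members, R=3 reactions → 2N=6, M+R=6
member 0 (0-1): L=3.0717, (cx,cy)=(0.7686,0.6397)
member 1 (0-2): L=5.3000, (cx,cy)=(1.0000,0.0000)
member 2 (1-2): L=3.5354, (cx,cy)=(0.8313,-0.5558)
solve A·x = −loads:
  F[0-1] = -1689.8980 N (compression)
  F[0-2] = +265.0418 N (tension)
  F[1-2] = -318.8243 N (compression)
  Rx@0 = +1033.8500 N
  Ry@0 = +1081.0345 N
  Ry@2 = +177.2055 N

-1689.898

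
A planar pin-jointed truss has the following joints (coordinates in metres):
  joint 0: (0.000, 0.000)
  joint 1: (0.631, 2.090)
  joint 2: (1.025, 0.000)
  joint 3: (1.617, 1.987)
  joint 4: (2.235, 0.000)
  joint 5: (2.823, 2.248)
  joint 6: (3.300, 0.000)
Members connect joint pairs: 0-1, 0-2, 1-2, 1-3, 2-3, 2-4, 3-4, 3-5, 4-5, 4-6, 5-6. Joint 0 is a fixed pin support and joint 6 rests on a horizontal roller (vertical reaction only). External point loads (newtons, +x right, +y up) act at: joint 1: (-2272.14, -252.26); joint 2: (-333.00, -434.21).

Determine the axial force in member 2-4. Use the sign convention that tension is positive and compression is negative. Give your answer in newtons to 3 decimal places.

-1063.770

N=7 nodes, M=11 members, R=3 reactions → 2N=14, M+R=14
member 0 (0-1): L=2.1832, (cx,cy)=(0.2890,0.9573)
member 1 (0-2): L=1.0250, (cx,cy)=(1.0000,0.0000)
member 2 (1-2): L=2.1268, (cx,cy)=(0.1853,-0.9827)
member 3 (1-3): L=0.9914, (cx,cy)=(0.9946,-0.1039)
member 4 (2-3): L=2.0733, (cx,cy)=(0.2855,0.9584)
member 5 (2-4): L=1.2100, (cx,cy)=(1.0000,0.0000)
member 6 (3-4): L=2.0809, (cx,cy)=(0.2970,-0.9549)
member 7 (3-5): L=1.2339, (cx,cy)=(0.9774,0.2115)
member 8 (4-5): L=2.3236, (cx,cy)=(0.2531,0.9675)
member 9 (4-6): L=1.0650, (cx,cy)=(1.0000,0.0000)
member 10 (5-6): L=2.2980, (cx,cy)=(0.2076,-0.9782)
solve A·x = −loads:
  F[0-1] = -2028.9845 N (compression)
  F[0-2] = -2018.7059 N (compression)
  F[1-2] = +1571.6545 N (tension)
  F[1-3] = +1402.1395 N (tension)
  F[2-3] = -1158.4687 N (compression)
  F[2-4] = -1063.7700 N (compression)
  F[3-4] = +1458.2060 N (tension)
  F[3-5] = +645.3003 N (tension)
  F[4-5] = -1439.2574 N (compression)
  F[4-6] = -266.4916 N (compression)
  F[5-6] = +1283.8805 N (tension)
  Rx@0 = +2605.1400 N
  Ry@0 = +1942.3886 N
  Ry@6 = -1255.9186 N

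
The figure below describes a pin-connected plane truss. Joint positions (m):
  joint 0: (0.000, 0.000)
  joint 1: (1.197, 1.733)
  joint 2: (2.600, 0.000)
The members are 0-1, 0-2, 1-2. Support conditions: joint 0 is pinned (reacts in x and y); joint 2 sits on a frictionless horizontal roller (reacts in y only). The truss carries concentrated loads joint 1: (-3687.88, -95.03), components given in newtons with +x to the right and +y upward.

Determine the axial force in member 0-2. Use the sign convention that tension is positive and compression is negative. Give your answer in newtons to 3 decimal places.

N=3 nodes, M=3 members, R=3 reactions → 2N=6, M+R=6
member 0 (0-1): L=2.1062, (cx,cy)=(0.5683,0.8228)
member 1 (0-2): L=2.6000, (cx,cy)=(1.0000,0.0000)
member 2 (1-2): L=2.2297, (cx,cy)=(0.6292,-0.7772)
solve A·x = −loads:
  F[0-1] = -3049.7959 N (compression)
  F[0-2] = -1954.6174 N (compression)
  F[1-2] = +3106.3935 N (tension)
  Rx@0 = +3687.8800 N
  Ry@0 = +2509.3935 N
  Ry@2 = -2414.3635 N

-1954.617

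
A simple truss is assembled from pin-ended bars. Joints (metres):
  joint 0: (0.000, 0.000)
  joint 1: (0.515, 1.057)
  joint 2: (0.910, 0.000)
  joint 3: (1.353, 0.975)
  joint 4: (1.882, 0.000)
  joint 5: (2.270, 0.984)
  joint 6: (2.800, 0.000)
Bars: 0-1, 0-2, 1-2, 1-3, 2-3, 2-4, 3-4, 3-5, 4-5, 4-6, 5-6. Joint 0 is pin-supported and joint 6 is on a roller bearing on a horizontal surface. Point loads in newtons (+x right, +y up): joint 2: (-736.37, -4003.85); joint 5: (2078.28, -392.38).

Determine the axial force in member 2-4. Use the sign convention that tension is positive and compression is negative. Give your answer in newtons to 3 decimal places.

N=7 nodes, M=11 members, R=3 reactions → 2N=14, M+R=14
member 0 (0-1): L=1.1758, (cx,cy)=(0.4380,0.8990)
member 1 (0-2): L=0.9100, (cx,cy)=(1.0000,0.0000)
member 2 (1-2): L=1.1284, (cx,cy)=(0.3501,-0.9367)
member 3 (1-3): L=0.8420, (cx,cy)=(0.9952,-0.0974)
member 4 (2-3): L=1.0709, (cx,cy)=(0.4137,0.9104)
member 5 (2-4): L=0.9720, (cx,cy)=(1.0000,0.0000)
member 6 (3-4): L=1.1093, (cx,cy)=(0.4769,-0.8790)
member 7 (3-5): L=0.9170, (cx,cy)=(1.0000,0.0098)
member 8 (4-5): L=1.0577, (cx,cy)=(0.3668,0.9303)
member 9 (4-6): L=0.9180, (cx,cy)=(1.0000,0.0000)
member 10 (5-6): L=1.1177, (cx,cy)=(0.4742,-0.8804)
solve A·x = −loads:
  F[0-1] = -2276.4915 N (compression)
  F[0-2] = +2339.0239 N (tension)
  F[1-2] = +2375.7687 N (tension)
  F[1-3] = -1837.4978 N (compression)
  F[2-3] = +1953.3597 N (tension)
  F[2-4] = +3099.0123 N (tension)
  F[3-4] = -2226.4272 N (compression)
  F[3-5] = +41.0370 N (tension)
  F[4-5] = +2103.5819 N (tension)
  F[4-6] = +1265.6046 N (tension)
  F[5-6] = -2668.8890 N (compression)
  Rx@0 = -1341.9100 N
  Ry@0 = +2046.5037 N
  Ry@6 = +2349.7263 N

3099.012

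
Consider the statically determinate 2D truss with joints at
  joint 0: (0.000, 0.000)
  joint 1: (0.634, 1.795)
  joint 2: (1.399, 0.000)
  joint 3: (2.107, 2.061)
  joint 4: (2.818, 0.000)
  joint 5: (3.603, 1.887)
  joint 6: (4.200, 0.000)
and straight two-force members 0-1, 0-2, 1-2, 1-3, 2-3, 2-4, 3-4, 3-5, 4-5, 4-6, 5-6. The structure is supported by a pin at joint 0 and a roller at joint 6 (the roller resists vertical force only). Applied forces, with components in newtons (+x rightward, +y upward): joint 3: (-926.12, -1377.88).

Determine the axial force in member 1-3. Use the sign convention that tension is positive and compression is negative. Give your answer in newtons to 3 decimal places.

-839.163

N=7 nodes, M=11 members, R=3 reactions → 2N=14, M+R=14
member 0 (0-1): L=1.9037, (cx,cy)=(0.3330,0.9429)
member 1 (0-2): L=1.3990, (cx,cy)=(1.0000,0.0000)
member 2 (1-2): L=1.9512, (cx,cy)=(0.3921,-0.9199)
member 3 (1-3): L=1.4968, (cx,cy)=(0.9841,0.1777)
member 4 (2-3): L=2.1792, (cx,cy)=(0.3249,0.9458)
member 5 (2-4): L=1.4190, (cx,cy)=(1.0000,0.0000)
member 6 (3-4): L=2.1802, (cx,cy)=(0.3261,-0.9453)
member 7 (3-5): L=1.5061, (cx,cy)=(0.9933,-0.1155)
member 8 (4-5): L=2.0438, (cx,cy)=(0.3841,0.9233)
member 9 (4-6): L=1.3820, (cx,cy)=(1.0000,0.0000)
member 10 (5-6): L=1.9792, (cx,cy)=(0.3016,-0.9534)
solve A·x = −loads:
  F[0-1] = -1210.1903 N (compression)
  F[0-2] = -523.0783 N (compression)
  F[1-2] = +1078.3076 N (tension)
  F[1-3] = -839.1631 N (compression)
  F[2-3] = -1048.8753 N (compression)
  F[2-4] = +240.4524 N (tension)
  F[3-4] = -230.1185 N (compression)
  F[3-5] = -166.5218 N (compression)
  F[4-5] = +235.6104 N (tension)
  F[4-6] = +74.9101 N (tension)
  F[5-6] = -248.3435 N (compression)
  Rx@0 = +926.1200 N
  Ry@0 = +1141.1038 N
  Ry@6 = +236.7762 N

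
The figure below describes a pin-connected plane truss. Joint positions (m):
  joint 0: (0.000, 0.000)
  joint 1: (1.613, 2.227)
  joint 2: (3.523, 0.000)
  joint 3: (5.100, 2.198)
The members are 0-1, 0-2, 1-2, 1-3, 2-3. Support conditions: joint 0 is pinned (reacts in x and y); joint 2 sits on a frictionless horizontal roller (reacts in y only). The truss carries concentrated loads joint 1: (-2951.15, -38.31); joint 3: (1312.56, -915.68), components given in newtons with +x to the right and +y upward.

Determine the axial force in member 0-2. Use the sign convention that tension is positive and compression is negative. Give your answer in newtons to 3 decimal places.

-1162.372

N=4 nodes, M=5 members, R=3 reactions → 2N=8, M+R=8
member 0 (0-1): L=2.7498, (cx,cy)=(0.5866,0.8099)
member 1 (0-2): L=3.5230, (cx,cy)=(1.0000,0.0000)
member 2 (1-2): L=2.9339, (cx,cy)=(0.6510,-0.7591)
member 3 (1-3): L=3.4871, (cx,cy)=(1.0000,-0.0083)
member 4 (2-3): L=2.7052, (cx,cy)=(0.5830,0.8125)
solve A·x = −loads:
  F[0-1] = -811.8378 N (compression)
  F[0-2] = -1162.3724 N (compression)
  F[1-2] = +794.2684 N (tension)
  F[1-3] = +1957.9187 N (tension)
  F[2-3] = -1106.9399 N (compression)
  Rx@0 = +1638.5900 N
  Ry@0 = +657.4933 N
  Ry@2 = +296.4967 N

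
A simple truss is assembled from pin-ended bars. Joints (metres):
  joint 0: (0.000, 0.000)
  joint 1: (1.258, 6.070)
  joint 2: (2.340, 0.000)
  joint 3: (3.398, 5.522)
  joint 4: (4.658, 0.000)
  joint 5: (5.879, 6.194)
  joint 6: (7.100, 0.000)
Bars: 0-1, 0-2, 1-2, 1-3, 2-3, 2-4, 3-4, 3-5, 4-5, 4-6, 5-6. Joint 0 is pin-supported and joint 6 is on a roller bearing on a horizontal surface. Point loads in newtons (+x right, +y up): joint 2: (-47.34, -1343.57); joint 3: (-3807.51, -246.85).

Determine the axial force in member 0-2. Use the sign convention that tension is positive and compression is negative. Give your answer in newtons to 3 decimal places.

-3027.773

N=7 nodes, M=11 members, R=3 reactions → 2N=14, M+R=14
member 0 (0-1): L=6.1990, (cx,cy)=(0.2029,0.9792)
member 1 (0-2): L=2.3400, (cx,cy)=(1.0000,0.0000)
member 2 (1-2): L=6.1657, (cx,cy)=(0.1755,-0.9845)
member 3 (1-3): L=2.2091, (cx,cy)=(0.9687,-0.2481)
member 4 (2-3): L=5.6224, (cx,cy)=(0.1882,0.9821)
member 5 (2-4): L=2.3180, (cx,cy)=(1.0000,0.0000)
member 6 (3-4): L=5.6639, (cx,cy)=(0.2225,-0.9749)
member 7 (3-5): L=2.5704, (cx,cy)=(0.9652,0.2614)
member 8 (4-5): L=6.3132, (cx,cy)=(0.1934,0.9811)
member 9 (4-6): L=2.4420, (cx,cy)=(1.0000,0.0000)
member 10 (5-6): L=6.3132, (cx,cy)=(0.1934,-0.9811)
solve A·x = −loads:
  F[0-1] = -4075.5511 N (compression)
  F[0-2] = -3027.7727 N (compression)
  F[1-2] = +4472.9588 N (tension)
  F[1-3] = -1664.0403 N (compression)
  F[2-3] = -3115.6348 N (compression)
  F[2-4] = -1609.2013 N (compression)
  F[3-4] = +2739.7612 N (tension)
  F[3-5] = +1035.7355 N (tension)
  F[4-5] = -2722.5109 N (compression)
  F[4-6] = -473.1674 N (compression)
  F[5-6] = +2446.5192 N (tension)
  Rx@0 = +3854.8500 N
  Ry@0 = +3990.7468 N
  Ry@6 = -2400.3268 N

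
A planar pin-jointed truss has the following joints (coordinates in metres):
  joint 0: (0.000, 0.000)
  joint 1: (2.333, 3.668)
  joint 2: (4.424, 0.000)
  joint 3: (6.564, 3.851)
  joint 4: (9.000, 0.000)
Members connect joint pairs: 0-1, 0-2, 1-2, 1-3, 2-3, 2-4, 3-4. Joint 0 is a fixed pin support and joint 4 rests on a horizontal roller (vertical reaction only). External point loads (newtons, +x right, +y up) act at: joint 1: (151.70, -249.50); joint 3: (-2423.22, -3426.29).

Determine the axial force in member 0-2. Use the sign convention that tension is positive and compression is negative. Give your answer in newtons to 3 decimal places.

N=5 nodes, M=7 members, R=3 reactions → 2N=10, M+R=10
member 0 (0-1): L=4.3471, (cx,cy)=(0.5367,0.8438)
member 1 (0-2): L=4.4240, (cx,cy)=(1.0000,0.0000)
member 2 (1-2): L=4.2221, (cx,cy)=(0.4952,-0.8688)
member 3 (1-3): L=4.2350, (cx,cy)=(0.9991,0.0432)
member 4 (2-3): L=4.4057, (cx,cy)=(0.4857,0.8741)
member 5 (2-4): L=4.5760, (cx,cy)=(1.0000,0.0000)
member 6 (3-4): L=4.5568, (cx,cy)=(0.5346,-0.8451)
solve A·x = −loads:
  F[0-1] = -2473.6755 N (compression)
  F[0-2] = -943.9430 N (compression)
  F[1-2] = +1992.6090 N (tension)
  F[1-3] = -2468.4142 N (compression)
  F[2-3] = -1980.4110 N (compression)
  F[2-4] = +1004.8520 N (tension)
  F[3-4] = -1879.6780 N (compression)
  Rx@0 = +2271.5200 N
  Ry@0 = +2087.2493 N
  Ry@4 = +1588.5407 N

-943.943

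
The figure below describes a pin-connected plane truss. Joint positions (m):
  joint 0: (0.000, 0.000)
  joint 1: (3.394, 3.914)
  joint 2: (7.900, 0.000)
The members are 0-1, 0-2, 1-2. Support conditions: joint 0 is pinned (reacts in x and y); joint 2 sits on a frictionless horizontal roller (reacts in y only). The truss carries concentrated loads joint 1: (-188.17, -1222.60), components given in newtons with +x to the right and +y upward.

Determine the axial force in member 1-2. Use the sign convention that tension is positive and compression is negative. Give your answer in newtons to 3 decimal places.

-658.805

N=3 nodes, M=3 members, R=3 reactions → 2N=6, M+R=6
member 0 (0-1): L=5.1806, (cx,cy)=(0.6551,0.7555)
member 1 (0-2): L=7.9000, (cx,cy)=(1.0000,0.0000)
member 2 (1-2): L=5.9685, (cx,cy)=(0.7550,-0.6558)
solve A·x = −loads:
  F[0-1] = -1046.4098 N (compression)
  F[0-2] = +497.3710 N (tension)
  F[1-2] = -658.8054 N (compression)
  Rx@0 = +188.1700 N
  Ry@0 = +790.5738 N
  Ry@2 = +432.0262 N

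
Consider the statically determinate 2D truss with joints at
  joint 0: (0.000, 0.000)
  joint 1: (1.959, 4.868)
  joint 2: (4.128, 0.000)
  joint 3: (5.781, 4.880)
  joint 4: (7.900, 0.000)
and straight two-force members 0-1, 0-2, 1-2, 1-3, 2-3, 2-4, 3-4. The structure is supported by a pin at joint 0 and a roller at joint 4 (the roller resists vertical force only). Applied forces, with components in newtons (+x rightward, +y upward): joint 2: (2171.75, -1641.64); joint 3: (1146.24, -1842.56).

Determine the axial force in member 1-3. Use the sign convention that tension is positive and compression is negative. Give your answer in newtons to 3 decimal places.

-482.680

N=5 nodes, M=7 members, R=3 reactions → 2N=10, M+R=10
member 0 (0-1): L=5.2474, (cx,cy)=(0.3733,0.9277)
member 1 (0-2): L=4.1280, (cx,cy)=(1.0000,0.0000)
member 2 (1-2): L=5.3294, (cx,cy)=(0.4070,-0.9134)
member 3 (1-3): L=3.8220, (cx,cy)=(1.0000,0.0031)
member 4 (2-3): L=5.1524, (cx,cy)=(0.3208,0.9471)
member 5 (2-4): L=3.7720, (cx,cy)=(1.0000,0.0000)
member 6 (3-4): L=5.3202, (cx,cy)=(0.3983,-0.9173)
solve A·x = −loads:
  F[0-1] = -614.4232 N (compression)
  F[0-2] = +3547.3717 N (tension)
  F[1-2] = +622.3610 N (tension)
  F[1-3] = -482.6796 N (compression)
  F[2-3] = +1133.0498 N (tension)
  F[2-4] = +1265.4078 N (tension)
  F[3-4] = -3177.0771 N (compression)
  Rx@0 = -3317.9900 N
  Ry@0 = +569.9999 N
  Ry@4 = +2914.2001 N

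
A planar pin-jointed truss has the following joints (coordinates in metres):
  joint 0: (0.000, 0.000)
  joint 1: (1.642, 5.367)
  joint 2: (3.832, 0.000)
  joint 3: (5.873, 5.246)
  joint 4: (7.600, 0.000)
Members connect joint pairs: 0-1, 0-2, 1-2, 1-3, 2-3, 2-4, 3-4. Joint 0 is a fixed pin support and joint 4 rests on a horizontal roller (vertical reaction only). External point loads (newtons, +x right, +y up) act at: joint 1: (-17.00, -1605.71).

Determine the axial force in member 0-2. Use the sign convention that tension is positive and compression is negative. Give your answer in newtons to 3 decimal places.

N=5 nodes, M=7 members, R=3 reactions → 2N=10, M+R=10
member 0 (0-1): L=5.6126, (cx,cy)=(0.2926,0.9562)
member 1 (0-2): L=3.8320, (cx,cy)=(1.0000,0.0000)
member 2 (1-2): L=5.7966, (cx,cy)=(0.3778,-0.9259)
member 3 (1-3): L=4.2327, (cx,cy)=(0.9996,-0.0286)
member 4 (2-3): L=5.6290, (cx,cy)=(0.3626,0.9320)
member 5 (2-4): L=3.7680, (cx,cy)=(1.0000,0.0000)
member 6 (3-4): L=5.5230, (cx,cy)=(0.3127,-0.9499)
solve A·x = −loads:
  F[0-1] = -1328.9414 N (compression)
  F[0-2] = +371.7925 N (tension)
  F[1-2] = -354.3735 N (compression)
  F[1-3] = -238.0051 N (compression)
  F[2-3] = +352.0666 N (tension)
  F[2-4] = +110.2543 N (tension)
  F[3-4] = -352.5940 N (compression)
  Rx@0 = +17.0000 N
  Ry@0 = +1270.7973 N
  Ry@4 = +334.9127 N

371.792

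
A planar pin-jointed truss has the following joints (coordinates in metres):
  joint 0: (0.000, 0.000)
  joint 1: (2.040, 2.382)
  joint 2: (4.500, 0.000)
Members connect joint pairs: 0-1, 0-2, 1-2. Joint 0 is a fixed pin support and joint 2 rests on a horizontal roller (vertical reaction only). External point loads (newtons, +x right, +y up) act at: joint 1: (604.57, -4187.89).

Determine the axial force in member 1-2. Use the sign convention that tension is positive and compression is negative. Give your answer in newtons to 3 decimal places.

-3189.257

N=3 nodes, M=3 members, R=3 reactions → 2N=6, M+R=6
member 0 (0-1): L=3.1362, (cx,cy)=(0.6505,0.7595)
member 1 (0-2): L=4.5000, (cx,cy)=(1.0000,0.0000)
member 2 (1-2): L=3.4243, (cx,cy)=(0.7184,-0.6956)
solve A·x = −loads:
  F[0-1] = -2592.8792 N (compression)
  F[0-2] = +2291.1762 N (tension)
  F[1-2] = -3189.2570 N (compression)
  Rx@0 = -604.5700 N
  Ry@0 = +1969.3608 N
  Ry@2 = +2218.5292 N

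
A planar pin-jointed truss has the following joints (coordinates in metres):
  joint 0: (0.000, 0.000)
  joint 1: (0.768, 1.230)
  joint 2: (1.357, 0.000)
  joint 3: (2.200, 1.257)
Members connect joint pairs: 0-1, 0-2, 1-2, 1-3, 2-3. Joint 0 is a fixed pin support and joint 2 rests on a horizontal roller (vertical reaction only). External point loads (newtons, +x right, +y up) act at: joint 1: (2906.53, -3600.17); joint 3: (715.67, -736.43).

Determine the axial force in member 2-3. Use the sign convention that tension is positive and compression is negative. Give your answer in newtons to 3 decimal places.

-914.518

N=4 nodes, M=5 members, R=3 reactions → 2N=8, M+R=8
member 0 (0-1): L=1.4501, (cx,cy)=(0.5296,0.8482)
member 1 (0-2): L=1.3570, (cx,cy)=(1.0000,0.0000)
member 2 (1-2): L=1.3638, (cx,cy)=(0.4319,-0.9019)
member 3 (1-3): L=1.4323, (cx,cy)=(0.9998,0.0189)
member 4 (2-3): L=1.5135, (cx,cy)=(0.5570,0.8305)
solve A·x = −loads:
  F[0-1] = +2584.5462 N (tension)
  F[0-2] = +2253.3546 N (tension)
  F[1-2] = -6396.7351 N (compression)
  F[1-3] = +1225.2608 N (tension)
  F[2-3] = -914.5182 N (compression)
  Rx@0 = -3622.2000 N
  Ry@0 = -2192.2914 N
  Ry@2 = +6528.8914 N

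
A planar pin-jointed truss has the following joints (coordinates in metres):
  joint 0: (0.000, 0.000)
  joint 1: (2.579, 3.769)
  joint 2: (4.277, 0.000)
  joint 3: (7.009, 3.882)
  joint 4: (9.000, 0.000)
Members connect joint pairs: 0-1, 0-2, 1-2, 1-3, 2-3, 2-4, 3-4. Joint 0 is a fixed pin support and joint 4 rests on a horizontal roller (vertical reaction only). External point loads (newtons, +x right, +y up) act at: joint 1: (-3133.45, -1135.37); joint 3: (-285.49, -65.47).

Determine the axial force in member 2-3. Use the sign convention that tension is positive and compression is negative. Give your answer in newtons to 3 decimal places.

N=5 nodes, M=7 members, R=3 reactions → 2N=10, M+R=10
member 0 (0-1): L=4.5669, (cx,cy)=(0.5647,0.8253)
member 1 (0-2): L=4.2770, (cx,cy)=(1.0000,0.0000)
member 2 (1-2): L=4.1338, (cx,cy)=(0.4108,-0.9117)
member 3 (1-3): L=4.4314, (cx,cy)=(0.9997,0.0255)
member 4 (2-3): L=4.7470, (cx,cy)=(0.5755,0.8178)
member 5 (2-4): L=4.7230, (cx,cy)=(1.0000,0.0000)
member 6 (3-4): L=4.3628, (cx,cy)=(0.4564,-0.8898)
solve A·x = −loads:
  F[0-1] = -2738.2847 N (compression)
  F[0-2] = -1872.5887 N (compression)
  F[1-2] = +1263.2321 N (tension)
  F[1-3] = +1068.5648 N (tension)
  F[2-3] = -1408.3729 N (compression)
  F[2-4] = -543.1539 N (compression)
  F[3-4] = +1190.1913 N (tension)
  Rx@0 = +3418.9400 N
  Ry@0 = +2259.8674 N
  Ry@4 = -1059.0274 N

-1408.373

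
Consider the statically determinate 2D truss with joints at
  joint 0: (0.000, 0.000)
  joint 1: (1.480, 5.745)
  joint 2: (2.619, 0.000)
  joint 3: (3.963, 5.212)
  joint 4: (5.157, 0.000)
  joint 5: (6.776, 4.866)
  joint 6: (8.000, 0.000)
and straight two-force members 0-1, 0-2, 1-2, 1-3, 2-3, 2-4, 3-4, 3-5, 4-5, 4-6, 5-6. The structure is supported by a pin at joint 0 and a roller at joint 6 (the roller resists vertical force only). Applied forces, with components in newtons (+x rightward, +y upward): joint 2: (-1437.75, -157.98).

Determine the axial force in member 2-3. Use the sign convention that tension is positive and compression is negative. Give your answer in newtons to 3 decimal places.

42.195

N=7 nodes, M=11 members, R=3 reactions → 2N=14, M+R=14
member 0 (0-1): L=5.9326, (cx,cy)=(0.2495,0.9684)
member 1 (0-2): L=2.6190, (cx,cy)=(1.0000,0.0000)
member 2 (1-2): L=5.8568, (cx,cy)=(0.1945,-0.9809)
member 3 (1-3): L=2.5396, (cx,cy)=(0.9777,-0.2099)
member 4 (2-3): L=5.3825, (cx,cy)=(0.2497,0.9683)
member 5 (2-4): L=2.5380, (cx,cy)=(1.0000,0.0000)
member 6 (3-4): L=5.3470, (cx,cy)=(0.2233,-0.9747)
member 7 (3-5): L=2.8342, (cx,cy)=(0.9925,-0.1221)
member 8 (4-5): L=5.1283, (cx,cy)=(0.3157,0.9489)
member 9 (4-6): L=2.8430, (cx,cy)=(1.0000,0.0000)
member 10 (5-6): L=5.0176, (cx,cy)=(0.2439,-0.9698)
solve A·x = −loads:
  F[0-1] = -109.7307 N (compression)
  F[0-2] = -1410.3755 N (compression)
  F[1-2] = +119.4017 N (tension)
  F[1-3] = -51.7476 N (compression)
  F[2-3] = +42.1945 N (tension)
  F[2-4] = +40.0592 N (tension)
  F[3-4] = -49.3954 N (compression)
  F[3-5] = -29.2478 N (compression)
  F[4-5] = +50.7432 N (tension)
  F[4-6] = +13.0094 N (tension)
  F[5-6] = -53.3298 N (compression)
  Rx@0 = +1437.7500 N
  Ry@0 = +106.2613 N
  Ry@6 = +51.7187 N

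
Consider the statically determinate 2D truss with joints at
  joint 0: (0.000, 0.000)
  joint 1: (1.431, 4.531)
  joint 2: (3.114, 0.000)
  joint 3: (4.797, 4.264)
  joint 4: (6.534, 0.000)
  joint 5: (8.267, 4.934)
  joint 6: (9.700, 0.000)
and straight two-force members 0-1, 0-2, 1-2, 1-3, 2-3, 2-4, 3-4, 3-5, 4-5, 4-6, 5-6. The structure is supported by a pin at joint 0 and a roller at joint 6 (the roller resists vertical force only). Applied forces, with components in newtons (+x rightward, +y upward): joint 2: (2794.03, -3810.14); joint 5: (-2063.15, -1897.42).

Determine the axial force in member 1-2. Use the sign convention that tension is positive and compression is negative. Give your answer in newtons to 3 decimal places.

4412.875

N=7 nodes, M=11 members, R=3 reactions → 2N=14, M+R=14
member 0 (0-1): L=4.7516, (cx,cy)=(0.3012,0.9536)
member 1 (0-2): L=3.1140, (cx,cy)=(1.0000,0.0000)
member 2 (1-2): L=4.8335, (cx,cy)=(0.3482,-0.9374)
member 3 (1-3): L=3.3766, (cx,cy)=(0.9969,-0.0791)
member 4 (2-3): L=4.5841, (cx,cy)=(0.3671,0.9302)
member 5 (2-4): L=3.4200, (cx,cy)=(1.0000,0.0000)
member 6 (3-4): L=4.6042, (cx,cy)=(0.3773,-0.9261)
member 7 (3-5): L=3.5341, (cx,cy)=(0.9819,0.1896)
member 8 (4-5): L=5.2295, (cx,cy)=(0.3314,0.9435)
member 9 (4-6): L=3.1660, (cx,cy)=(1.0000,0.0000)
member 10 (5-6): L=5.1379, (cx,cy)=(0.2789,-0.9603)
solve A·x = −loads:
  F[0-1] = -4107.4126 N (compression)
  F[0-2] = +1967.8749 N (tension)
  F[1-2] = +4412.8745 N (tension)
  F[1-3] = -2782.2562 N (compression)
  F[2-3] = -351.1016 N (compression)
  F[2-4] = +839.2965 N (tension)
  F[3-4] = -454.3137 N (compression)
  F[3-5] = -2781.4937 N (compression)
  F[4-5] = +445.9412 N (tension)
  F[4-6] = +520.1208 N (tension)
  F[5-6] = -1864.8431 N (compression)
  Rx@0 = -730.8800 N
  Ry@0 = +3916.7182 N
  Ry@6 = +1790.8418 N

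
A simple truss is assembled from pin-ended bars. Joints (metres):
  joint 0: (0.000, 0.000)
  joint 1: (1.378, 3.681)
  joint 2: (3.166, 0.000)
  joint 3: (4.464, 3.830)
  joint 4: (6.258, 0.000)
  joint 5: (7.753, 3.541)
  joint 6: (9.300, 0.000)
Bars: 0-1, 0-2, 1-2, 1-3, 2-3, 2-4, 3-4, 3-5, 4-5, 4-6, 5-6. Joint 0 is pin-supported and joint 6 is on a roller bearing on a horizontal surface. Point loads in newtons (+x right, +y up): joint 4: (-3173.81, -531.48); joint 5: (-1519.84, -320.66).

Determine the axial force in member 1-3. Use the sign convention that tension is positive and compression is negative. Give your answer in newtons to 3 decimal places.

N=7 nodes, M=11 members, R=3 reactions → 2N=14, M+R=14
member 0 (0-1): L=3.9305, (cx,cy)=(0.3506,0.9365)
member 1 (0-2): L=3.1660, (cx,cy)=(1.0000,0.0000)
member 2 (1-2): L=4.0923, (cx,cy)=(0.4369,-0.8995)
member 3 (1-3): L=3.0896, (cx,cy)=(0.9988,0.0482)
member 4 (2-3): L=4.0440, (cx,cy)=(0.3210,0.9471)
member 5 (2-4): L=3.0920, (cx,cy)=(1.0000,0.0000)
member 6 (3-4): L=4.2293, (cx,cy)=(0.4242,-0.9056)
member 7 (3-5): L=3.3017, (cx,cy)=(0.9962,-0.0875)
member 8 (4-5): L=3.8437, (cx,cy)=(0.3890,0.9213)
member 9 (4-6): L=3.0420, (cx,cy)=(1.0000,0.0000)
member 10 (5-6): L=3.8642, (cx,cy)=(0.4003,-0.9164)
solve A·x = −loads:
  F[0-1] = -860.4855 N (compression)
  F[0-2] = -4391.9693 N (compression)
  F[1-2] = +859.5550 N (tension)
  F[1-3] = -678.0272 N (compression)
  F[2-3] = -816.3645 N (compression)
  F[2-4] = -3754.3819 N (compression)
  F[3-4] = +1023.1423 N (tension)
  F[3-5] = -1378.5552 N (compression)
  F[4-5] = -428.8217 N (compression)
  F[4-6] = +20.2152 N (tension)
  F[5-6] = -50.4947 N (compression)
  Rx@0 = +4693.6500 N
  Ry@0 = +805.8685 N
  Ry@6 = +46.2715 N

-678.027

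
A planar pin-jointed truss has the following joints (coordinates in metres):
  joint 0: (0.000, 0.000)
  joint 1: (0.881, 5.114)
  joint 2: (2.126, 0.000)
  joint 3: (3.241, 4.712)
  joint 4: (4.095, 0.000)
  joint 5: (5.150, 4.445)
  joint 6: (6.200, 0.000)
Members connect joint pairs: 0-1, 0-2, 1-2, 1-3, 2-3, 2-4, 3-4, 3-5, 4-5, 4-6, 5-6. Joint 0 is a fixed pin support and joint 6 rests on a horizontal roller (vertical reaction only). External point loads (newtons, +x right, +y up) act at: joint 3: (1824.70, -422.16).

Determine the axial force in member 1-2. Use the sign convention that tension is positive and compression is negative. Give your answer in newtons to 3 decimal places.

N=7 nodes, M=11 members, R=3 reactions → 2N=14, M+R=14
member 0 (0-1): L=5.1893, (cx,cy)=(0.1698,0.9855)
member 1 (0-2): L=2.1260, (cx,cy)=(1.0000,0.0000)
member 2 (1-2): L=5.2634, (cx,cy)=(0.2365,-0.9716)
member 3 (1-3): L=2.3940, (cx,cy)=(0.9858,-0.1679)
member 4 (2-3): L=4.8421, (cx,cy)=(0.2303,0.9731)
member 5 (2-4): L=1.9690, (cx,cy)=(1.0000,0.0000)
member 6 (3-4): L=4.7888, (cx,cy)=(0.1783,-0.9840)
member 7 (3-5): L=1.9276, (cx,cy)=(0.9904,-0.1385)
member 8 (4-5): L=4.5685, (cx,cy)=(0.2309,0.9730)
member 9 (4-6): L=2.1050, (cx,cy)=(1.0000,0.0000)
member 10 (5-6): L=4.5673, (cx,cy)=(0.2299,-0.9732)
solve A·x = −loads:
  F[0-1] = +1202.7525 N (tension)
  F[0-2] = +1620.5070 N (tension)
  F[1-2] = -1310.0356 N (compression)
  F[1-3] = +521.4743 N (tension)
  F[2-3] = +1308.0095 N (tension)
  F[2-4] = +1009.4339 N (tension)
  F[3-4] = -1528.9128 N (compression)
  F[3-5] = -743.9481 N (compression)
  F[4-5] = +1546.1975 N (tension)
  F[4-6] = +379.7132 N (tension)
  F[5-6] = -1651.6920 N (compression)
  Rx@0 = -1824.7000 N
  Ry@0 = -1185.2927 N
  Ry@6 = +1607.4527 N

-1310.036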